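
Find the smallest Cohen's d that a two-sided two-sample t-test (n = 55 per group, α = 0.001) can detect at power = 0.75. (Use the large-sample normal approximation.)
d ≈ 0.76

Minimum detectable effect (two-sample t-test, normal approximation):
d = (z_{α/2} + z_β) / √(n/2)
d = (3.291 + 0.674) / √(55/2)
d = 3.965 / 5.244
d ≈ 0.76

By Cohen's convention (0.2 small / 0.5 medium / 0.8 large): medium effect.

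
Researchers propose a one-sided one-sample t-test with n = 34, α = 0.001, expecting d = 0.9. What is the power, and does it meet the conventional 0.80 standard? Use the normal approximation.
Power ≈ 0.98; the study is adequately powered (power ≥ 0.80)

Power calculation (one-sample t-test, normal approximation):
z_β = d · √n - z_α
z_β = 0.9 · √34 - 3.090
z_β = 0.9 · 5.831 - 3.090
z_β = 2.158

Power = Φ(z_β) = Φ(2.158) ≈ 0.985

Effect size d = 0.9 is large by Cohen's convention (0.2/0.5/0.8).

Threshold: power ≥ 0.80 is conventionally adequate.
Power ≈ 0.98 → the study is adequately powered (power ≥ 0.80).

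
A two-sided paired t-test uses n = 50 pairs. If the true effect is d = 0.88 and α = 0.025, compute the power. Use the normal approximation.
Power ≈ 1.00

Power calculation (paired t-test, normal approximation):
z_β = d · √n - z_{α/2}
z_β = 0.88 · √50 - 2.241
z_β = 0.88 · 7.071 - 2.241
z_β = 3.981

Power = Φ(z_β) = Φ(3.981) ≈ 1.000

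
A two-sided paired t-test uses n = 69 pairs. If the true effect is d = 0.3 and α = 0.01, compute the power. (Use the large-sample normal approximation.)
Power ≈ 0.47

Power calculation (paired t-test, normal approximation):
z_β = d · √n - z_{α/2}
z_β = 0.3 · √69 - 2.576
z_β = 0.3 · 8.307 - 2.576
z_β = -0.084

Power = Φ(z_β) = Φ(-0.084) ≈ 0.467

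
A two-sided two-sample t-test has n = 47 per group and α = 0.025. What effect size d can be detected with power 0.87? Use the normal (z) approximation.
d ≈ 0.69

Minimum detectable effect (two-sample t-test, normal approximation):
d = (z_{α/2} + z_β) / √(n/2)
d = (2.241 + 1.126) / √(47/2)
d = 3.368 / 4.848
d ≈ 0.69

By Cohen's convention (0.2 small / 0.5 medium / 0.8 large): medium effect.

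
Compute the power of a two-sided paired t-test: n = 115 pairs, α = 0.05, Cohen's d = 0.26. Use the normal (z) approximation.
Power ≈ 0.80

Power calculation (paired t-test, normal approximation):
z_β = d · √n - z_{α/2}
z_β = 0.26 · √115 - 1.960
z_β = 0.26 · 10.724 - 1.960
z_β = 0.828

Power = Φ(z_β) = Φ(0.828) ≈ 0.796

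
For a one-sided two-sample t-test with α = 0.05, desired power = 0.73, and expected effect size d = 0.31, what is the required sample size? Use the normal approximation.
n = 107 per group

Sample size formula (two-sample t-test, normal approximation):
n = 2 · ((z_α + z_β) / d)²

z_α = 1.645 (for α = 0.05, one-sided)
z_β = 0.613 (for power = 0.73)
d = 0.31

n = 2 · ((1.645 + 0.613) / 0.31)²
n = 2 · (7.284)²
n ≈ 106.11
Round up to the next whole number: n = 107 per group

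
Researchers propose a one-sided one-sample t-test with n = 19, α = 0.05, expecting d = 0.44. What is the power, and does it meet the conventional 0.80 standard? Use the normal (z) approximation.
Power ≈ 0.61; the study is underpowered (power < 0.80)

Power calculation (one-sample t-test, normal approximation):
z_β = d · √n - z_α
z_β = 0.44 · √19 - 1.645
z_β = 0.44 · 4.359 - 1.645
z_β = 0.273

Power = Φ(z_β) = Φ(0.273) ≈ 0.608

Effect size d = 0.44 is small by Cohen's convention (0.2/0.5/0.8).

Threshold: power ≥ 0.80 is conventionally adequate.
Power ≈ 0.61 → the study is underpowered (power < 0.80).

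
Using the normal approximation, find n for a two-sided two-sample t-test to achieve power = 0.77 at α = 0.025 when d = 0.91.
n = 22 per group

Sample size formula (two-sample t-test, normal approximation):
n = 2 · ((z_{α/2} + z_β) / d)²

z_{α/2} = 2.241 (for α = 0.025, two-sided)
z_β = 0.739 (for power = 0.77)
d = 0.91

n = 2 · ((2.241 + 0.739) / 0.91)²
n = 2 · (3.275)²
n ≈ 21.45
Round up to the next whole number: n = 22 per group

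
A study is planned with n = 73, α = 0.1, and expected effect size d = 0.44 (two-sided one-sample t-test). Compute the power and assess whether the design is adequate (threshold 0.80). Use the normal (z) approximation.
Power ≈ 0.98; the study is adequately powered (power ≥ 0.80)

Power calculation (one-sample t-test, normal approximation):
z_β = d · √n - z_{α/2}
z_β = 0.44 · √73 - 1.645
z_β = 0.44 · 8.544 - 1.645
z_β = 2.115

Power = Φ(z_β) = Φ(2.115) ≈ 0.983

Effect size d = 0.44 is small by Cohen's convention (0.2/0.5/0.8).

Threshold: power ≥ 0.80 is conventionally adequate.
Power ≈ 0.98 → the study is adequately powered (power ≥ 0.80).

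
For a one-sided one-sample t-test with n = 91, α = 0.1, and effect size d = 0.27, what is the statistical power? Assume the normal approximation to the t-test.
Power ≈ 0.90

Power calculation (one-sample t-test, normal approximation):
z_β = d · √n - z_α
z_β = 0.27 · √91 - 1.282
z_β = 0.27 · 9.539 - 1.282
z_β = 1.294

Power = Φ(z_β) = Φ(1.294) ≈ 0.902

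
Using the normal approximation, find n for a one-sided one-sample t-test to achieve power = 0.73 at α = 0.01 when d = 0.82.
n = 13

Sample size formula (one-sample t-test, normal approximation):
n = ((z_α + z_β) / d)²

z_α = 2.326 (for α = 0.01, one-sided)
z_β = 0.613 (for power = 0.73)
d = 0.82

n = ((2.326 + 0.613) / 0.82)²
n = (3.584)²
n ≈ 12.85
Round up to the next whole number: n = 13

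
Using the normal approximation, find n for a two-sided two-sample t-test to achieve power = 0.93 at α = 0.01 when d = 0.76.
n = 57 per group

Sample size formula (two-sample t-test, normal approximation):
n = 2 · ((z_{α/2} + z_β) / d)²

z_{α/2} = 2.576 (for α = 0.01, two-sided)
z_β = 1.476 (for power = 0.93)
d = 0.76

n = 2 · ((2.576 + 1.476) / 0.76)²
n = 2 · (5.332)²
n ≈ 56.86
Round up to the next whole number: n = 57 per group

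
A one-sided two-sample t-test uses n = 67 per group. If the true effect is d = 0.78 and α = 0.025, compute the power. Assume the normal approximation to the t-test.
Power ≈ 0.99

Power calculation (two-sample t-test, normal approximation):
z_β = d · √(n/2) - z_α
z_β = 0.78 · √(67/2) - 1.960
z_β = 0.78 · 5.788 - 1.960
z_β = 2.555

Power = Φ(z_β) = Φ(2.555) ≈ 0.995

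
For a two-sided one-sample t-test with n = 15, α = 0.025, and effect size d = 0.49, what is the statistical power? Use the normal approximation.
Power ≈ 0.37

Power calculation (one-sample t-test, normal approximation):
z_β = d · √n - z_{α/2}
z_β = 0.49 · √15 - 2.241
z_β = 0.49 · 3.873 - 2.241
z_β = -0.344

Power = Φ(z_β) = Φ(-0.344) ≈ 0.366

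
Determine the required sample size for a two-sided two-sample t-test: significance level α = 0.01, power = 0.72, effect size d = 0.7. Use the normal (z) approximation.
n = 41 per group

Sample size formula (two-sample t-test, normal approximation):
n = 2 · ((z_{α/2} + z_β) / d)²

z_{α/2} = 2.576 (for α = 0.01, two-sided)
z_β = 0.583 (for power = 0.72)
d = 0.7

n = 2 · ((2.576 + 0.583) / 0.7)²
n = 2 · (4.513)²
n ≈ 40.73
Round up to the next whole number: n = 41 per group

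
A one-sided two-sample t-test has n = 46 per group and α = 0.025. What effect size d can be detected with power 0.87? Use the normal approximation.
d ≈ 0.64

Minimum detectable effect (two-sample t-test, normal approximation):
d = (z_α + z_β) / √(n/2)
d = (1.960 + 1.126) / √(46/2)
d = 3.086 / 4.796
d ≈ 0.64

By Cohen's convention (0.2 small / 0.5 medium / 0.8 large): medium effect.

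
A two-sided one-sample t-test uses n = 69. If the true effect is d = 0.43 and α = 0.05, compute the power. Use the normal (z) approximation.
Power ≈ 0.95

Power calculation (one-sample t-test, normal approximation):
z_β = d · √n - z_{α/2}
z_β = 0.43 · √69 - 1.960
z_β = 0.43 · 8.307 - 1.960
z_β = 1.612

Power = Φ(z_β) = Φ(1.612) ≈ 0.947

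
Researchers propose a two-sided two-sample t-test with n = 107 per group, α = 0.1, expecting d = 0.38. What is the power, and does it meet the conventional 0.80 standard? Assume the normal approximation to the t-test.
Power ≈ 0.87; the study is adequately powered (power ≥ 0.80)

Power calculation (two-sample t-test, normal approximation):
z_β = d · √(n/2) - z_{α/2}
z_β = 0.38 · √(107/2) - 1.645
z_β = 0.38 · 7.314 - 1.645
z_β = 1.135

Power = Φ(z_β) = Φ(1.135) ≈ 0.872

Effect size d = 0.38 is small by Cohen's convention (0.2/0.5/0.8).

Threshold: power ≥ 0.80 is conventionally adequate.
Power ≈ 0.87 → the study is adequately powered (power ≥ 0.80).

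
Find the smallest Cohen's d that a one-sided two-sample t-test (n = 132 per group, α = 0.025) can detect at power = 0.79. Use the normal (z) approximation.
d ≈ 0.34

Minimum detectable effect (two-sample t-test, normal approximation):
d = (z_α + z_β) / √(n/2)
d = (1.960 + 0.806) / √(132/2)
d = 2.766 / 8.124
d ≈ 0.34

By Cohen's convention (0.2 small / 0.5 medium / 0.8 large): small effect.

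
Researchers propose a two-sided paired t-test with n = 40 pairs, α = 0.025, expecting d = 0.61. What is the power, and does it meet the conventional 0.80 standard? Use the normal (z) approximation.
Power ≈ 0.95; the study is adequately powered (power ≥ 0.80)

Power calculation (paired t-test, normal approximation):
z_β = d · √n - z_{α/2}
z_β = 0.61 · √40 - 2.241
z_β = 0.61 · 6.325 - 2.241
z_β = 1.617

Power = Φ(z_β) = Φ(1.617) ≈ 0.947

Effect size d = 0.61 is medium by Cohen's convention (0.2/0.5/0.8).

Threshold: power ≥ 0.80 is conventionally adequate.
Power ≈ 0.95 → the study is adequately powered (power ≥ 0.80).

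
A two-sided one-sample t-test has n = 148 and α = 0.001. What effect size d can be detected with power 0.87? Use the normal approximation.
d ≈ 0.36

Minimum detectable effect (one-sample t-test, normal approximation):
d = (z_{α/2} + z_β) / √n
d = (3.291 + 1.126) / √148
d = 4.417 / 12.166
d ≈ 0.36

By Cohen's convention (0.2 small / 0.5 medium / 0.8 large): small effect.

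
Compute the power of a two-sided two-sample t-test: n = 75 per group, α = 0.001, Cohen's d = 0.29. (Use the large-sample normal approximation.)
Power ≈ 0.06

Power calculation (two-sample t-test, normal approximation):
z_β = d · √(n/2) - z_{α/2}
z_β = 0.29 · √(75/2) - 3.291
z_β = 0.29 · 6.124 - 3.291
z_β = -1.515

Power = Φ(z_β) = Φ(-1.515) ≈ 0.065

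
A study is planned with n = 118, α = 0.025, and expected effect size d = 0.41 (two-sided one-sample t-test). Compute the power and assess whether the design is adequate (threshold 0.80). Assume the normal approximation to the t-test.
Power ≈ 0.99; the study is adequately powered (power ≥ 0.80)

Power calculation (one-sample t-test, normal approximation):
z_β = d · √n - z_{α/2}
z_β = 0.41 · √118 - 2.241
z_β = 0.41 · 10.863 - 2.241
z_β = 2.212

Power = Φ(z_β) = Φ(2.212) ≈ 0.987

Effect size d = 0.41 is small by Cohen's convention (0.2/0.5/0.8).

Threshold: power ≥ 0.80 is conventionally adequate.
Power ≈ 0.99 → the study is adequately powered (power ≥ 0.80).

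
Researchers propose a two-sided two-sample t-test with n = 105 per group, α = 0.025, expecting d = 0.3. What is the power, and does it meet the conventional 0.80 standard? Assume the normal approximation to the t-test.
Power ≈ 0.47; the study is underpowered (power < 0.80)

Power calculation (two-sample t-test, normal approximation):
z_β = d · √(n/2) - z_{α/2}
z_β = 0.3 · √(105/2) - 2.241
z_β = 0.3 · 7.246 - 2.241
z_β = -0.068

Power = Φ(z_β) = Φ(-0.068) ≈ 0.473

Effect size d = 0.3 is small by Cohen's convention (0.2/0.5/0.8).

Threshold: power ≥ 0.80 is conventionally adequate.
Power ≈ 0.47 → the study is underpowered (power < 0.80).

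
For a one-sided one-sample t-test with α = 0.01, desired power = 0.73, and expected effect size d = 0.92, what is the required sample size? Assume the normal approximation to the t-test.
n = 11

Sample size formula (one-sample t-test, normal approximation):
n = ((z_α + z_β) / d)²

z_α = 2.326 (for α = 0.01, one-sided)
z_β = 0.613 (for power = 0.73)
d = 0.92

n = ((2.326 + 0.613) / 0.92)²
n = (3.195)²
n ≈ 10.21
Round up to the next whole number: n = 11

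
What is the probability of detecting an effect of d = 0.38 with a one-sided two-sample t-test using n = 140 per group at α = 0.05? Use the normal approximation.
Power ≈ 0.94

Power calculation (two-sample t-test, normal approximation):
z_β = d · √(n/2) - z_α
z_β = 0.38 · √(140/2) - 1.645
z_β = 0.38 · 8.367 - 1.645
z_β = 1.534

Power = Φ(z_β) = Φ(1.534) ≈ 0.938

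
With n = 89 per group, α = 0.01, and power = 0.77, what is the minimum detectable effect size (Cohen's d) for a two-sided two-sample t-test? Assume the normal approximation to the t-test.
d ≈ 0.50

Minimum detectable effect (two-sample t-test, normal approximation):
d = (z_{α/2} + z_β) / √(n/2)
d = (2.576 + 0.739) / √(89/2)
d = 3.315 / 6.671
d ≈ 0.50

By Cohen's convention (0.2 small / 0.5 medium / 0.8 large): medium effect.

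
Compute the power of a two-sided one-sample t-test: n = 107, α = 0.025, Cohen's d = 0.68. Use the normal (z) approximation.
Power ≈ 1.00

Power calculation (one-sample t-test, normal approximation):
z_β = d · √n - z_{α/2}
z_β = 0.68 · √107 - 2.241
z_β = 0.68 · 10.344 - 2.241
z_β = 4.793

Power = Φ(z_β) = Φ(4.793) ≈ 1.000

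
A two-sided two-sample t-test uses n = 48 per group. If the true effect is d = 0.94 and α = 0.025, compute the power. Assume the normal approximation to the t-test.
Power ≈ 0.99

Power calculation (two-sample t-test, normal approximation):
z_β = d · √(n/2) - z_{α/2}
z_β = 0.94 · √(48/2) - 2.241
z_β = 0.94 · 4.899 - 2.241
z_β = 2.364

Power = Φ(z_β) = Φ(2.364) ≈ 0.991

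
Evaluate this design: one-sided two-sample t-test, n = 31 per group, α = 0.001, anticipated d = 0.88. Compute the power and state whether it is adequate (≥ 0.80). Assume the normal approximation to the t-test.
Power ≈ 0.65; the study is underpowered (power < 0.80)

Power calculation (two-sample t-test, normal approximation):
z_β = d · √(n/2) - z_α
z_β = 0.88 · √(31/2) - 3.090
z_β = 0.88 · 3.937 - 3.090
z_β = 0.374

Power = Φ(z_β) = Φ(0.374) ≈ 0.646

Effect size d = 0.88 is large by Cohen's convention (0.2/0.5/0.8).

Threshold: power ≥ 0.80 is conventionally adequate.
Power ≈ 0.65 → the study is underpowered (power < 0.80).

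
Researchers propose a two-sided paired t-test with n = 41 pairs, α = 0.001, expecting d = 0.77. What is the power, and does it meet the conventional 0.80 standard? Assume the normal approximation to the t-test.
Power ≈ 0.95; the study is adequately powered (power ≥ 0.80)

Power calculation (paired t-test, normal approximation):
z_β = d · √n - z_{α/2}
z_β = 0.77 · √41 - 3.291
z_β = 0.77 · 6.403 - 3.291
z_β = 1.640

Power = Φ(z_β) = Φ(1.640) ≈ 0.949

Effect size d = 0.77 is medium by Cohen's convention (0.2/0.5/0.8).

Threshold: power ≥ 0.80 is conventionally adequate.
Power ≈ 0.95 → the study is adequately powered (power ≥ 0.80).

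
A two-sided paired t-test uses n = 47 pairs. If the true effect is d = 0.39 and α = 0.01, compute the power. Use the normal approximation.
Power ≈ 0.54

Power calculation (paired t-test, normal approximation):
z_β = d · √n - z_{α/2}
z_β = 0.39 · √47 - 2.576
z_β = 0.39 · 6.856 - 2.576
z_β = 0.098

Power = Φ(z_β) = Φ(0.098) ≈ 0.539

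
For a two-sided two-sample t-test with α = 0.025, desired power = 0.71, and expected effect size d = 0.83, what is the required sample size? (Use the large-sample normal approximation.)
n = 23 per group

Sample size formula (two-sample t-test, normal approximation):
n = 2 · ((z_{α/2} + z_β) / d)²

z_{α/2} = 2.241 (for α = 0.025, two-sided)
z_β = 0.553 (for power = 0.71)
d = 0.83

n = 2 · ((2.241 + 0.553) / 0.83)²
n = 2 · (3.366)²
n ≈ 22.66
Round up to the next whole number: n = 23 per group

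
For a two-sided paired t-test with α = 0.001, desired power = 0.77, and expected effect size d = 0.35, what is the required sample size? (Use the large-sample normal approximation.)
n = 133 pairs

Sample size formula (paired t-test, normal approximation):
n = ((z_{α/2} + z_β) / d)²

z_{α/2} = 3.291 (for α = 0.001, two-sided)
z_β = 0.739 (for power = 0.77)
d = 0.35

n = ((3.291 + 0.739) / 0.35)²
n = (11.514)²
n ≈ 132.57
Round up to the next whole number: n = 133 pairs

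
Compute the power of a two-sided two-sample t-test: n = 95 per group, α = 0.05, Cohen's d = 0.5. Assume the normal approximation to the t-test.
Power ≈ 0.93

Power calculation (two-sample t-test, normal approximation):
z_β = d · √(n/2) - z_{α/2}
z_β = 0.5 · √(95/2) - 1.960
z_β = 0.5 · 6.892 - 1.960
z_β = 1.486

Power = Φ(z_β) = Φ(1.486) ≈ 0.931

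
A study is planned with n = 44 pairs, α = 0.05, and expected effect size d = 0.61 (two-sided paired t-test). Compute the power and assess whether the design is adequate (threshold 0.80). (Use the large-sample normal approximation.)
Power ≈ 0.98; the study is adequately powered (power ≥ 0.80)

Power calculation (paired t-test, normal approximation):
z_β = d · √n - z_{α/2}
z_β = 0.61 · √44 - 1.960
z_β = 0.61 · 6.633 - 1.960
z_β = 2.086

Power = Φ(z_β) = Φ(2.086) ≈ 0.982

Effect size d = 0.61 is medium by Cohen's convention (0.2/0.5/0.8).

Threshold: power ≥ 0.80 is conventionally adequate.
Power ≈ 0.98 → the study is adequately powered (power ≥ 0.80).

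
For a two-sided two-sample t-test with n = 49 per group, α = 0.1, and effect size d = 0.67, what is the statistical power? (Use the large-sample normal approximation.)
Power ≈ 0.95

Power calculation (two-sample t-test, normal approximation):
z_β = d · √(n/2) - z_{α/2}
z_β = 0.67 · √(49/2) - 1.645
z_β = 0.67 · 4.950 - 1.645
z_β = 1.671

Power = Φ(z_β) = Φ(1.671) ≈ 0.953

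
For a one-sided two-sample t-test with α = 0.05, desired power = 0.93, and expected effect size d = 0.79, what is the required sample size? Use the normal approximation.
n = 32 per group

Sample size formula (two-sample t-test, normal approximation):
n = 2 · ((z_α + z_β) / d)²

z_α = 1.645 (for α = 0.05, one-sided)
z_β = 1.476 (for power = 0.93)
d = 0.79

n = 2 · ((1.645 + 1.476) / 0.79)²
n = 2 · (3.951)²
n ≈ 31.22
Round up to the next whole number: n = 32 per group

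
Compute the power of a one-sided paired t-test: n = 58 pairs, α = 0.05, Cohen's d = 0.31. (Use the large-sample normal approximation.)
Power ≈ 0.76

Power calculation (paired t-test, normal approximation):
z_β = d · √n - z_α
z_β = 0.31 · √58 - 1.645
z_β = 0.31 · 7.616 - 1.645
z_β = 0.716

Power = Φ(z_β) = Φ(0.716) ≈ 0.763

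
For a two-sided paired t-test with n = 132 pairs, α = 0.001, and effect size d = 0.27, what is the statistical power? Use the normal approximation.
Power ≈ 0.43

Power calculation (paired t-test, normal approximation):
z_β = d · √n - z_{α/2}
z_β = 0.27 · √132 - 3.291
z_β = 0.27 · 11.489 - 3.291
z_β = -0.188

Power = Φ(z_β) = Φ(-0.188) ≈ 0.425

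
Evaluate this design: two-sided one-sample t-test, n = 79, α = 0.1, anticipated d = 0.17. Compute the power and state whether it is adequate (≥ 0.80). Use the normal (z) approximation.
Power ≈ 0.45; the study is underpowered (power < 0.80)

Power calculation (one-sample t-test, normal approximation):
z_β = d · √n - z_{α/2}
z_β = 0.17 · √79 - 1.645
z_β = 0.17 · 8.888 - 1.645
z_β = -0.134

Power = Φ(z_β) = Φ(-0.134) ≈ 0.447

Effect size d = 0.17 is very small by Cohen's convention (0.2/0.5/0.8).

Threshold: power ≥ 0.80 is conventionally adequate.
Power ≈ 0.45 → the study is underpowered (power < 0.80).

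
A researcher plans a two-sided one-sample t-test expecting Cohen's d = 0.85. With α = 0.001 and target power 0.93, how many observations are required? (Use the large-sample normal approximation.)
n = 32

Sample size formula (one-sample t-test, normal approximation):
n = ((z_{α/2} + z_β) / d)²

z_{α/2} = 3.291 (for α = 0.001, two-sided)
z_β = 1.476 (for power = 0.93)
d = 0.85

n = ((3.291 + 1.476) / 0.85)²
n = (5.608)²
n ≈ 31.45
Round up to the next whole number: n = 32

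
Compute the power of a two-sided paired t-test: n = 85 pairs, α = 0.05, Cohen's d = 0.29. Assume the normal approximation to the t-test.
Power ≈ 0.76

Power calculation (paired t-test, normal approximation):
z_β = d · √n - z_{α/2}
z_β = 0.29 · √85 - 1.960
z_β = 0.29 · 9.220 - 1.960
z_β = 0.714

Power = Φ(z_β) = Φ(0.714) ≈ 0.762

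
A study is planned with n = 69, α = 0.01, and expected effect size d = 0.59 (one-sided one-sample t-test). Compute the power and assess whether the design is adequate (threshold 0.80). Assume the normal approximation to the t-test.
Power ≈ 0.99; the study is adequately powered (power ≥ 0.80)

Power calculation (one-sample t-test, normal approximation):
z_β = d · √n - z_α
z_β = 0.59 · √69 - 2.326
z_β = 0.59 · 8.307 - 2.326
z_β = 2.575

Power = Φ(z_β) = Φ(2.575) ≈ 0.995

Effect size d = 0.59 is medium by Cohen's convention (0.2/0.5/0.8).

Threshold: power ≥ 0.80 is conventionally adequate.
Power ≈ 0.99 → the study is adequately powered (power ≥ 0.80).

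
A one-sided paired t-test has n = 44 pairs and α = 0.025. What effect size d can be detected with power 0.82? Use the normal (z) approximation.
d ≈ 0.43

Minimum detectable effect (paired t-test, normal approximation):
d = (z_α + z_β) / √n
d = (1.960 + 0.915) / √44
d = 2.875 / 6.633
d ≈ 0.43

By Cohen's convention (0.2 small / 0.5 medium / 0.8 large): small effect.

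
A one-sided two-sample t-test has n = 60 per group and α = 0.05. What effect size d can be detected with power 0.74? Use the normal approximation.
d ≈ 0.42

Minimum detectable effect (two-sample t-test, normal approximation):
d = (z_α + z_β) / √(n/2)
d = (1.645 + 0.643) / √(60/2)
d = 2.288 / 5.477
d ≈ 0.42

By Cohen's convention (0.2 small / 0.5 medium / 0.8 large): small effect.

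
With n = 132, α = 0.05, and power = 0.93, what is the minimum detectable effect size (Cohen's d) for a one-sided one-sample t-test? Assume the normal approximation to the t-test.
d ≈ 0.27

Minimum detectable effect (one-sample t-test, normal approximation):
d = (z_α + z_β) / √n
d = (1.645 + 1.476) / √132
d = 3.121 / 11.489
d ≈ 0.27

By Cohen's convention (0.2 small / 0.5 medium / 0.8 large): small effect.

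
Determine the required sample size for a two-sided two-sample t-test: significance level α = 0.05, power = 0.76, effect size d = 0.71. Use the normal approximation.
n = 29 per group

Sample size formula (two-sample t-test, normal approximation):
n = 2 · ((z_{α/2} + z_β) / d)²

z_{α/2} = 1.960 (for α = 0.05, two-sided)
z_β = 0.706 (for power = 0.76)
d = 0.71

n = 2 · ((1.960 + 0.706) / 0.71)²
n = 2 · (3.755)²
n ≈ 28.20
Round up to the next whole number: n = 29 per group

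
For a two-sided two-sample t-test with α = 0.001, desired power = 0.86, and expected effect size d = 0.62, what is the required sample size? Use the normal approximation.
n = 100 per group

Sample size formula (two-sample t-test, normal approximation):
n = 2 · ((z_{α/2} + z_β) / d)²

z_{α/2} = 3.291 (for α = 0.001, two-sided)
z_β = 1.080 (for power = 0.86)
d = 0.62

n = 2 · ((3.291 + 1.080) / 0.62)²
n = 2 · (7.050)²
n ≈ 99.41
Round up to the next whole number: n = 100 per group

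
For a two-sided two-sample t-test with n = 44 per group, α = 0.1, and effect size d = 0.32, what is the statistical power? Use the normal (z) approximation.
Power ≈ 0.44

Power calculation (two-sample t-test, normal approximation):
z_β = d · √(n/2) - z_{α/2}
z_β = 0.32 · √(44/2) - 1.645
z_β = 0.32 · 4.690 - 1.645
z_β = -0.144

Power = Φ(z_β) = Φ(-0.144) ≈ 0.443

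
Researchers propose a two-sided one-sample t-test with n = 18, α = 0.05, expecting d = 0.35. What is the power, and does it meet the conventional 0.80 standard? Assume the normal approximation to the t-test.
Power ≈ 0.32; the study is underpowered (power < 0.80)

Power calculation (one-sample t-test, normal approximation):
z_β = d · √n - z_{α/2}
z_β = 0.35 · √18 - 1.960
z_β = 0.35 · 4.243 - 1.960
z_β = -0.475

Power = Φ(z_β) = Φ(-0.475) ≈ 0.317

Effect size d = 0.35 is small by Cohen's convention (0.2/0.5/0.8).

Threshold: power ≥ 0.80 is conventionally adequate.
Power ≈ 0.32 → the study is underpowered (power < 0.80).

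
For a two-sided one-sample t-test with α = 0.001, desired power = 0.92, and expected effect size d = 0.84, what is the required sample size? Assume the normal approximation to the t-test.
n = 32

Sample size formula (one-sample t-test, normal approximation):
n = ((z_{α/2} + z_β) / d)²

z_{α/2} = 3.291 (for α = 0.001, two-sided)
z_β = 1.405 (for power = 0.92)
d = 0.84

n = ((3.291 + 1.405) / 0.84)²
n = (5.590)²
n ≈ 31.25
Round up to the next whole number: n = 32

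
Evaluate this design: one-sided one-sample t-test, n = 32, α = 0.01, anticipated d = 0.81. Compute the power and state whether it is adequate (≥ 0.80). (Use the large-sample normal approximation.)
Power ≈ 0.99; the study is adequately powered (power ≥ 0.80)

Power calculation (one-sample t-test, normal approximation):
z_β = d · √n - z_α
z_β = 0.81 · √32 - 2.326
z_β = 0.81 · 5.657 - 2.326
z_β = 2.256

Power = Φ(z_β) = Φ(2.256) ≈ 0.988

Effect size d = 0.81 is large by Cohen's convention (0.2/0.5/0.8).

Threshold: power ≥ 0.80 is conventionally adequate.
Power ≈ 0.99 → the study is adequately powered (power ≥ 0.80).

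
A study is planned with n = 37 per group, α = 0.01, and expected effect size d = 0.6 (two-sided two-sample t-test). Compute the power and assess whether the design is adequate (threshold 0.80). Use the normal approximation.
Power ≈ 0.50; the study is underpowered (power < 0.80)

Power calculation (two-sample t-test, normal approximation):
z_β = d · √(n/2) - z_{α/2}
z_β = 0.6 · √(37/2) - 2.576
z_β = 0.6 · 4.301 - 2.576
z_β = 0.005

Power = Φ(z_β) = Φ(0.005) ≈ 0.502

Effect size d = 0.6 is medium by Cohen's convention (0.2/0.5/0.8).

Threshold: power ≥ 0.80 is conventionally adequate.
Power ≈ 0.50 → the study is underpowered (power < 0.80).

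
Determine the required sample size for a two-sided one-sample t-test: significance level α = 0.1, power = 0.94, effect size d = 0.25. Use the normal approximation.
n = 164

Sample size formula (one-sample t-test, normal approximation):
n = ((z_{α/2} + z_β) / d)²

z_{α/2} = 1.645 (for α = 0.1, two-sided)
z_β = 1.555 (for power = 0.94)
d = 0.25

n = ((1.645 + 1.555) / 0.25)²
n = (12.800)²
n ≈ 163.84
Round up to the next whole number: n = 164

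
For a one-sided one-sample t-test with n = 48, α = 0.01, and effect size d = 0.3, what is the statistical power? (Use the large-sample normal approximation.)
Power ≈ 0.40

Power calculation (one-sample t-test, normal approximation):
z_β = d · √n - z_α
z_β = 0.3 · √48 - 2.326
z_β = 0.3 · 6.928 - 2.326
z_β = -0.248

Power = Φ(z_β) = Φ(-0.248) ≈ 0.402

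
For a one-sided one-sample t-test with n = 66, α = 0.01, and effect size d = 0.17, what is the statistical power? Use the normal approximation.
Power ≈ 0.17

Power calculation (one-sample t-test, normal approximation):
z_β = d · √n - z_α
z_β = 0.17 · √66 - 2.326
z_β = 0.17 · 8.124 - 2.326
z_β = -0.945

Power = Φ(z_β) = Φ(-0.945) ≈ 0.172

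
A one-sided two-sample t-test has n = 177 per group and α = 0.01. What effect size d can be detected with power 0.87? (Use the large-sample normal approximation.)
d ≈ 0.37

Minimum detectable effect (two-sample t-test, normal approximation):
d = (z_α + z_β) / √(n/2)
d = (2.326 + 1.126) / √(177/2)
d = 3.453 / 9.407
d ≈ 0.37

By Cohen's convention (0.2 small / 0.5 medium / 0.8 large): small effect.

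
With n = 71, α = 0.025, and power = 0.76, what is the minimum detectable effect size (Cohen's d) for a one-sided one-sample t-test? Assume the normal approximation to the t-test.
d ≈ 0.32

Minimum detectable effect (one-sample t-test, normal approximation):
d = (z_α + z_β) / √n
d = (1.960 + 0.706) / √71
d = 2.666 / 8.426
d ≈ 0.32

By Cohen's convention (0.2 small / 0.5 medium / 0.8 large): small effect.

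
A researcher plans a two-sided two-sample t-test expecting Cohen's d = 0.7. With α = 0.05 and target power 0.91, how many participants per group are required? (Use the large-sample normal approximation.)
n = 45 per group

Sample size formula (two-sample t-test, normal approximation):
n = 2 · ((z_{α/2} + z_β) / d)²

z_{α/2} = 1.960 (for α = 0.05, two-sided)
z_β = 1.341 (for power = 0.91)
d = 0.7

n = 2 · ((1.960 + 1.341) / 0.7)²
n = 2 · (4.716)²
n ≈ 44.48
Round up to the next whole number: n = 45 per group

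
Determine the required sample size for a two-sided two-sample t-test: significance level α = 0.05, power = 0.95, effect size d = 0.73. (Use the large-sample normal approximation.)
n = 49 per group

Sample size formula (two-sample t-test, normal approximation):
n = 2 · ((z_{α/2} + z_β) / d)²

z_{α/2} = 1.960 (for α = 0.05, two-sided)
z_β = 1.645 (for power = 0.95)
d = 0.73

n = 2 · ((1.960 + 1.645) / 0.73)²
n = 2 · (4.938)²
n ≈ 48.77
Round up to the next whole number: n = 49 per group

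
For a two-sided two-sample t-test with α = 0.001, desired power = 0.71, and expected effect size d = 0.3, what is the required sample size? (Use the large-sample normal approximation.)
n = 329 per group

Sample size formula (two-sample t-test, normal approximation):
n = 2 · ((z_{α/2} + z_β) / d)²

z_{α/2} = 3.291 (for α = 0.001, two-sided)
z_β = 0.553 (for power = 0.71)
d = 0.3

n = 2 · ((3.291 + 0.553) / 0.3)²
n = 2 · (12.813)²
n ≈ 328.35
Round up to the next whole number: n = 329 per group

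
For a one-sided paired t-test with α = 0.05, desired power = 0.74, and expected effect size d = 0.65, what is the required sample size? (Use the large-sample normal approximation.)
n = 13 pairs

Sample size formula (paired t-test, normal approximation):
n = ((z_α + z_β) / d)²

z_α = 1.645 (for α = 0.05, one-sided)
z_β = 0.643 (for power = 0.74)
d = 0.65

n = ((1.645 + 0.643) / 0.65)²
n = (3.520)²
n ≈ 12.39
Round up to the next whole number: n = 13 pairs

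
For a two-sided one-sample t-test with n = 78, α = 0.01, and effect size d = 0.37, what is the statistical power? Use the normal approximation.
Power ≈ 0.76

Power calculation (one-sample t-test, normal approximation):
z_β = d · √n - z_{α/2}
z_β = 0.37 · √78 - 2.576
z_β = 0.37 · 8.832 - 2.576
z_β = 0.692

Power = Φ(z_β) = Φ(0.692) ≈ 0.756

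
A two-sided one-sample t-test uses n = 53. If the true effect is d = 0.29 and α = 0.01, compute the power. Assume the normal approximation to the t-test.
Power ≈ 0.32

Power calculation (one-sample t-test, normal approximation):
z_β = d · √n - z_{α/2}
z_β = 0.29 · √53 - 2.576
z_β = 0.29 · 7.280 - 2.576
z_β = -0.465

Power = Φ(z_β) = Φ(-0.465) ≈ 0.321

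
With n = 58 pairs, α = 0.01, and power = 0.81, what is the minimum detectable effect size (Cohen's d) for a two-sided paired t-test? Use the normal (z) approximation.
d ≈ 0.45

Minimum detectable effect (paired t-test, normal approximation):
d = (z_{α/2} + z_β) / √n
d = (2.576 + 0.878) / √58
d = 3.454 / 7.616
d ≈ 0.45

By Cohen's convention (0.2 small / 0.5 medium / 0.8 large): small effect.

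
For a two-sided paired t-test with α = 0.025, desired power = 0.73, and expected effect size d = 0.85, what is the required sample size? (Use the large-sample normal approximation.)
n = 12 pairs

Sample size formula (paired t-test, normal approximation):
n = ((z_{α/2} + z_β) / d)²

z_{α/2} = 2.241 (for α = 0.025, two-sided)
z_β = 0.613 (for power = 0.73)
d = 0.85

n = ((2.241 + 0.613) / 0.85)²
n = (3.358)²
n ≈ 11.28
Round up to the next whole number: n = 12 pairs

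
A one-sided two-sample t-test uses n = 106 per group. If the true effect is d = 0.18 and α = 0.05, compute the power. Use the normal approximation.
Power ≈ 0.37

Power calculation (two-sample t-test, normal approximation):
z_β = d · √(n/2) - z_α
z_β = 0.18 · √(106/2) - 1.645
z_β = 0.18 · 7.280 - 1.645
z_β = -0.334

Power = Φ(z_β) = Φ(-0.334) ≈ 0.369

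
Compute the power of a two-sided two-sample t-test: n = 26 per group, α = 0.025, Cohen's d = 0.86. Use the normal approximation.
Power ≈ 0.80

Power calculation (two-sample t-test, normal approximation):
z_β = d · √(n/2) - z_{α/2}
z_β = 0.86 · √(26/2) - 2.241
z_β = 0.86 · 3.606 - 2.241
z_β = 0.859

Power = Φ(z_β) = Φ(0.859) ≈ 0.805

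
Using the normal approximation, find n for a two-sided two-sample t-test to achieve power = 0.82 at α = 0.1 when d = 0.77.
n = 23 per group

Sample size formula (two-sample t-test, normal approximation):
n = 2 · ((z_{α/2} + z_β) / d)²

z_{α/2} = 1.645 (for α = 0.1, two-sided)
z_β = 0.915 (for power = 0.82)
d = 0.77

n = 2 · ((1.645 + 0.915) / 0.77)²
n = 2 · (3.325)²
n ≈ 22.11
Round up to the next whole number: n = 23 per group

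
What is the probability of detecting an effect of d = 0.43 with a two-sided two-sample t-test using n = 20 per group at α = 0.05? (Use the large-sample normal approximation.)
Power ≈ 0.27

Power calculation (two-sample t-test, normal approximation):
z_β = d · √(n/2) - z_{α/2}
z_β = 0.43 · √(20/2) - 1.960
z_β = 0.43 · 3.162 - 1.960
z_β = -0.600

Power = Φ(z_β) = Φ(-0.600) ≈ 0.274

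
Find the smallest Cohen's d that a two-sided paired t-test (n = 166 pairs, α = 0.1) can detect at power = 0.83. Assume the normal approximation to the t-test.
d ≈ 0.20

Minimum detectable effect (paired t-test, normal approximation):
d = (z_{α/2} + z_β) / √n
d = (1.645 + 0.954) / √166
d = 2.599 / 12.884
d ≈ 0.20

By Cohen's convention (0.2 small / 0.5 medium / 0.8 large): small effect.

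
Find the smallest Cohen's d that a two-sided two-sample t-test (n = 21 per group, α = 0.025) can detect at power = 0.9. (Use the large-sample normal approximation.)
d ≈ 1.09

Minimum detectable effect (two-sample t-test, normal approximation):
d = (z_{α/2} + z_β) / √(n/2)
d = (2.241 + 1.282) / √(21/2)
d = 3.523 / 3.240
d ≈ 1.09

By Cohen's convention (0.2 small / 0.5 medium / 0.8 large): large effect.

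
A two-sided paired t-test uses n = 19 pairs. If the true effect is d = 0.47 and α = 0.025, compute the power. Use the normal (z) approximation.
Power ≈ 0.42

Power calculation (paired t-test, normal approximation):
z_β = d · √n - z_{α/2}
z_β = 0.47 · √19 - 2.241
z_β = 0.47 · 4.359 - 2.241
z_β = -0.193

Power = Φ(z_β) = Φ(-0.193) ≈ 0.424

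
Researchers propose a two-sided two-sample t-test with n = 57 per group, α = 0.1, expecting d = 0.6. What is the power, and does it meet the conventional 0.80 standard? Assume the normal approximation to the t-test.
Power ≈ 0.94; the study is adequately powered (power ≥ 0.80)

Power calculation (two-sample t-test, normal approximation):
z_β = d · √(n/2) - z_{α/2}
z_β = 0.6 · √(57/2) - 1.645
z_β = 0.6 · 5.339 - 1.645
z_β = 1.558

Power = Φ(z_β) = Φ(1.558) ≈ 0.940

Effect size d = 0.6 is medium by Cohen's convention (0.2/0.5/0.8).

Threshold: power ≥ 0.80 is conventionally adequate.
Power ≈ 0.94 → the study is adequately powered (power ≥ 0.80).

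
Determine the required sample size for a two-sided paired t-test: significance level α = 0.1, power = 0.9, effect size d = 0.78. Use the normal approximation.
n = 15 pairs

Sample size formula (paired t-test, normal approximation):
n = ((z_{α/2} + z_β) / d)²

z_{α/2} = 1.645 (for α = 0.1, two-sided)
z_β = 1.282 (for power = 0.9)
d = 0.78

n = ((1.645 + 1.282) / 0.78)²
n = (3.753)²
n ≈ 14.09
Round up to the next whole number: n = 15 pairs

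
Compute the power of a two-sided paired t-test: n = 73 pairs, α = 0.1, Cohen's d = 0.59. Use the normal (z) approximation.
Power ≈ 1.00

Power calculation (paired t-test, normal approximation):
z_β = d · √n - z_{α/2}
z_β = 0.59 · √73 - 1.645
z_β = 0.59 · 8.544 - 1.645
z_β = 3.396

Power = Φ(z_β) = Φ(3.396) ≈ 1.000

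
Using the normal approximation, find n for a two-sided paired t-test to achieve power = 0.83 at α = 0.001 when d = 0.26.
n = 267 pairs

Sample size formula (paired t-test, normal approximation):
n = ((z_{α/2} + z_β) / d)²

z_{α/2} = 3.291 (for α = 0.001, two-sided)
z_β = 0.954 (for power = 0.83)
d = 0.26

n = ((3.291 + 0.954) / 0.26)²
n = (16.327)²
n ≈ 266.57
Round up to the next whole number: n = 267 pairs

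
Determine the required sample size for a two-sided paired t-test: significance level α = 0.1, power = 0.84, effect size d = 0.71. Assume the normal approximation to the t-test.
n = 14 pairs

Sample size formula (paired t-test, normal approximation):
n = ((z_{α/2} + z_β) / d)²

z_{α/2} = 1.645 (for α = 0.1, two-sided)
z_β = 0.994 (for power = 0.84)
d = 0.71

n = ((1.645 + 0.994) / 0.71)²
n = (3.717)²
n ≈ 13.82
Round up to the next whole number: n = 14 pairs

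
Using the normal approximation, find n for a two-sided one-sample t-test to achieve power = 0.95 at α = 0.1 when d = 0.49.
n = 46

Sample size formula (one-sample t-test, normal approximation):
n = ((z_{α/2} + z_β) / d)²

z_{α/2} = 1.645 (for α = 0.1, two-sided)
z_β = 1.645 (for power = 0.95)
d = 0.49

n = ((1.645 + 1.645) / 0.49)²
n = (6.714)²
n ≈ 45.08
Round up to the next whole number: n = 46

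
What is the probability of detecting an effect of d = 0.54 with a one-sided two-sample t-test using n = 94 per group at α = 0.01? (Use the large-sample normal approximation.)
Power ≈ 0.92

Power calculation (two-sample t-test, normal approximation):
z_β = d · √(n/2) - z_α
z_β = 0.54 · √(94/2) - 2.326
z_β = 0.54 · 6.856 - 2.326
z_β = 1.376

Power = Φ(z_β) = Φ(1.376) ≈ 0.916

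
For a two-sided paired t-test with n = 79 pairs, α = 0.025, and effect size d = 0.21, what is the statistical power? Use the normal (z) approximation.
Power ≈ 0.35

Power calculation (paired t-test, normal approximation):
z_β = d · √n - z_{α/2}
z_β = 0.21 · √79 - 2.241
z_β = 0.21 · 8.888 - 2.241
z_β = -0.375

Power = Φ(z_β) = Φ(-0.375) ≈ 0.354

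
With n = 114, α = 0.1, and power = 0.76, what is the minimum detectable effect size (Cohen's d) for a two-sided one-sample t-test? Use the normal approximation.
d ≈ 0.22

Minimum detectable effect (one-sample t-test, normal approximation):
d = (z_{α/2} + z_β) / √n
d = (1.645 + 0.706) / √114
d = 2.351 / 10.677
d ≈ 0.22

By Cohen's convention (0.2 small / 0.5 medium / 0.8 large): small effect.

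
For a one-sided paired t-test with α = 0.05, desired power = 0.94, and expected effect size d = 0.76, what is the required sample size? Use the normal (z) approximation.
n = 18 pairs

Sample size formula (paired t-test, normal approximation):
n = ((z_α + z_β) / d)²

z_α = 1.645 (for α = 0.05, one-sided)
z_β = 1.555 (for power = 0.94)
d = 0.76

n = ((1.645 + 1.555) / 0.76)²
n = (4.211)²
n ≈ 17.73
Round up to the next whole number: n = 18 pairs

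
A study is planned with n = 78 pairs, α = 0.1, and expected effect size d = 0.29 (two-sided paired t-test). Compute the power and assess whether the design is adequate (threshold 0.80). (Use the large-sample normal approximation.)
Power ≈ 0.82; the study is adequately powered (power ≥ 0.80)

Power calculation (paired t-test, normal approximation):
z_β = d · √n - z_{α/2}
z_β = 0.29 · √78 - 1.645
z_β = 0.29 · 8.832 - 1.645
z_β = 0.916

Power = Φ(z_β) = Φ(0.916) ≈ 0.820

Effect size d = 0.29 is small by Cohen's convention (0.2/0.5/0.8).

Threshold: power ≥ 0.80 is conventionally adequate.
Power ≈ 0.82 → the study is adequately powered (power ≥ 0.80).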